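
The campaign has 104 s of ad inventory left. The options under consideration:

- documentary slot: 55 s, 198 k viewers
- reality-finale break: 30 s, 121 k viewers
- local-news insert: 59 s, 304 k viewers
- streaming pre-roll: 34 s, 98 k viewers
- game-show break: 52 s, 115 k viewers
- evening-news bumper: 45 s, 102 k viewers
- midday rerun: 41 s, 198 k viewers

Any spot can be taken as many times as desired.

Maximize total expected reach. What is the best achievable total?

Density check — local-news insert 5.15, midday rerun 4.83, reality-finale break 4.03, documentary slot 3.60 are the best per s.
Local-news insert + midday rerun uses 100 of the 104 s and totals 502.
That's the maximum — no swap from here does better than 502.

502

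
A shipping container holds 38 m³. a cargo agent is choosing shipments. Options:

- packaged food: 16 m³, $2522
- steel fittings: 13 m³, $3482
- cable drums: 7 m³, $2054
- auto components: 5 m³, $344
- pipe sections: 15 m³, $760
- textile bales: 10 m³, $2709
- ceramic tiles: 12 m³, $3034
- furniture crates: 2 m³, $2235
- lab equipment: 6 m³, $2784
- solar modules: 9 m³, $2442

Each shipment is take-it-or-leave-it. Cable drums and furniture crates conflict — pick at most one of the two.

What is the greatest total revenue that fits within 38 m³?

11879

Best packing: steel fittings + auto components + ceramic tiles + furniture crates + lab equipment — 38 m³, 11879 total.
An exhaustive check of the 1024 subsets confirms 11879.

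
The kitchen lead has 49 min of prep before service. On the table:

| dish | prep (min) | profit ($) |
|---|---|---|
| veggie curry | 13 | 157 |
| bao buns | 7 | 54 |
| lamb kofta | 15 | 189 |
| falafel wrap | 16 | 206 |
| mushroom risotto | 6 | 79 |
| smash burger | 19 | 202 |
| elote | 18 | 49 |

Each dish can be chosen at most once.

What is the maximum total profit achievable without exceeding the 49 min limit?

565

Filling by ratio: bao buns + lamb kofta + falafel wrap + mushroom risotto for 528, with 5 min left unused.
Using the slack differently, veggie curry + falafel wrap + smash burger comes to 565 at 48 min.
The closest alternative, veggie curry + lamb kofta + falafel wrap, reaches only 552.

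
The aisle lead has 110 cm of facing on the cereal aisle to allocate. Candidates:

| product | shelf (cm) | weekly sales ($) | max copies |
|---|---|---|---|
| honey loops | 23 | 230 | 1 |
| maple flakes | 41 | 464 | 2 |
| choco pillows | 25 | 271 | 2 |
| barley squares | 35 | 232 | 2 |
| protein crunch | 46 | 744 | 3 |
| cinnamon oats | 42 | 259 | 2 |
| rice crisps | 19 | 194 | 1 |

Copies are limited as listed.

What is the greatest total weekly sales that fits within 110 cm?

1488

Best packing: 2×protein crunch — 92 cm, 1488 total.
That's the maximum — no swap from here does better than 1488.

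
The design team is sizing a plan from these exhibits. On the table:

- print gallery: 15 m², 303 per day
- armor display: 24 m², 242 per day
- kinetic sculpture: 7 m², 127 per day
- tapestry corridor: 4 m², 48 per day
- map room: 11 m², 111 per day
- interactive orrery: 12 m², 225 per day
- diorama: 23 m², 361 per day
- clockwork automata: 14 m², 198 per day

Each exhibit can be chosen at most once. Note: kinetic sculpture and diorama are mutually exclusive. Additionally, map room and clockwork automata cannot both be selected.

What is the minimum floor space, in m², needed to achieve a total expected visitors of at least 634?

34

Look for the lowest-floor combination reaching 634.
print gallery + kinetic sculpture + interactive orrery reaches 655 using 34 m².
No combination under 34 m² hits 634.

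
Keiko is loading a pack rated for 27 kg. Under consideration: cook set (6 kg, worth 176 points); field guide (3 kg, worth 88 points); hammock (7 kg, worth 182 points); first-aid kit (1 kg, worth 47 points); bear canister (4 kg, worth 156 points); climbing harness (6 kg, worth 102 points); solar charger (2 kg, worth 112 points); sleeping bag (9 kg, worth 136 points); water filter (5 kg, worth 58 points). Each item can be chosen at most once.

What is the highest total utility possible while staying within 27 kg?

775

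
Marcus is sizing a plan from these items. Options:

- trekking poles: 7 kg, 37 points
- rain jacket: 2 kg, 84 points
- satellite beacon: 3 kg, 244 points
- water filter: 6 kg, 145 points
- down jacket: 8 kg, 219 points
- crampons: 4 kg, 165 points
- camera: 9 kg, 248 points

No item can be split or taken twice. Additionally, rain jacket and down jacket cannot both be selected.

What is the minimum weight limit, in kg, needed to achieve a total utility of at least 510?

13

Look for the lowest-weight combination reaching 510.
Taking satellite beacon + water filter + crampons gives 554 (≥ 510) for 13 kg.
Any bundle with less than 13 kg falls short of 510.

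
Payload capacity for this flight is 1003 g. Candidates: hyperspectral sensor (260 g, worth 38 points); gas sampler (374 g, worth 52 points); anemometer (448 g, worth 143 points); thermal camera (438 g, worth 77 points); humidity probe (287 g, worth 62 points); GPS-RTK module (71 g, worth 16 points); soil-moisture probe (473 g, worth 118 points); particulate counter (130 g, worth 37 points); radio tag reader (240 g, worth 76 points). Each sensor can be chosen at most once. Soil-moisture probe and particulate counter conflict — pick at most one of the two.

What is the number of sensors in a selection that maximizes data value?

Optimal total is 281.
For example anemometer + humidity probe + radio tag reader achieves it, using 975 g.
Any selection reaching 281 contains exactly 3 sensors.

3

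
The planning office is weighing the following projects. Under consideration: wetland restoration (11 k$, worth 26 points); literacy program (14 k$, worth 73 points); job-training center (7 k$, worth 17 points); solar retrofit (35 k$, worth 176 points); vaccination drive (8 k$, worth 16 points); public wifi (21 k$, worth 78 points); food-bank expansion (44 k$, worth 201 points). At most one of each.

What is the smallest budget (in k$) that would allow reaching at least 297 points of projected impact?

69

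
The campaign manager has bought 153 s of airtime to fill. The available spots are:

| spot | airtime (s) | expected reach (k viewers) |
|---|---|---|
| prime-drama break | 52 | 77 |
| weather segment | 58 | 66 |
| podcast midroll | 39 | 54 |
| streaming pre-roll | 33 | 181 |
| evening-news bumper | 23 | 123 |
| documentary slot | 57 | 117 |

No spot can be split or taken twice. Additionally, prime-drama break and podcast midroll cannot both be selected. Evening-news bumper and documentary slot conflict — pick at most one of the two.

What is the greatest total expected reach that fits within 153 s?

Weather segment + podcast midroll + streaming pre-roll + evening-news bumper uses 153 of the 153 s and totals 424.
An exhaustive check of the 64 subsets confirms 424.

424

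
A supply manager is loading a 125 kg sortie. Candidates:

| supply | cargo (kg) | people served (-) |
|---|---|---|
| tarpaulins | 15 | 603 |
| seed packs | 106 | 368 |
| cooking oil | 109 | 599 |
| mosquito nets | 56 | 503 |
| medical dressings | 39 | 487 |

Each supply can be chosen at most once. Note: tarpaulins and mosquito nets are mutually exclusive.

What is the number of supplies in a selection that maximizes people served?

Optimal total is 1202.
For example tarpaulins + cooking oil achieves it, using 124 kg.
Every optimal selection uses 2 supplies.

2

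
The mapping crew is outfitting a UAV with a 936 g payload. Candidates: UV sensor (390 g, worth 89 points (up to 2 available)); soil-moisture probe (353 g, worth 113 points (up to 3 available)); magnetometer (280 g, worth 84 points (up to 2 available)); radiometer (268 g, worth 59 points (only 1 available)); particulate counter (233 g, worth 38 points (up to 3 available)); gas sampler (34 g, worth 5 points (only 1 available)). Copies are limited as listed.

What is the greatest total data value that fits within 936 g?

Greedy by ratio would take 2×soil-moisture probe + gas sampler: 740 g used, total 231.
The 387 g tied up in soil-moisture probe and gas sampler is better spent on 2×magnetometer — total rises to 281 (913 g).

281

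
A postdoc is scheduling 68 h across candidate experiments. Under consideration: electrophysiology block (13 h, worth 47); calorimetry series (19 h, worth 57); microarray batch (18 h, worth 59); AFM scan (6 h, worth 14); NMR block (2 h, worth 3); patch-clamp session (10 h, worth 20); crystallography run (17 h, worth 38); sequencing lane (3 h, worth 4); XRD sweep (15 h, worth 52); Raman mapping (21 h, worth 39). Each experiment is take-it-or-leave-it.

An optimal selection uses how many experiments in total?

5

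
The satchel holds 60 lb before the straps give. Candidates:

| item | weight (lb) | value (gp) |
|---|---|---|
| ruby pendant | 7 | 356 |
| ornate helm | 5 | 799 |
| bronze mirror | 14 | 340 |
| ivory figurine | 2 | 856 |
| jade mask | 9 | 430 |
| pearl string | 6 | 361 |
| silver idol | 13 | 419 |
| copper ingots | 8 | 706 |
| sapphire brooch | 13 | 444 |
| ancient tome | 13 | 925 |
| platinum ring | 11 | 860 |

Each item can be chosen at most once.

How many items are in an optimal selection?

7

Best achievable value is 4951.
One optimal bundle: ornate helm + ivory figurine + pearl string + copper ingots + sapphire brooch + ancient tome + platinum ring (58 lb).
Any selection reaching 4951 contains exactly 7 items.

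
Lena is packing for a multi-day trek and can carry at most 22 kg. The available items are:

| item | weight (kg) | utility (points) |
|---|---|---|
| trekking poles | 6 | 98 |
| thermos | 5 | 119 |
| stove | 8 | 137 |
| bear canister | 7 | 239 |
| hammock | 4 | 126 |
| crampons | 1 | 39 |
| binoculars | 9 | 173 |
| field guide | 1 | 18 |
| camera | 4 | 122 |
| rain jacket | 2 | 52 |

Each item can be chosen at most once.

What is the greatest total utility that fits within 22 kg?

Taking the top-ratio items first gives bear canister + hammock + crampons + field guide + camera + rain jacket for 596 (19 kg).
The 2 kg tied up in rain jacket is better spent on thermos — total rises to 663 (22 kg).
No other feasible combination exceeds 663.

663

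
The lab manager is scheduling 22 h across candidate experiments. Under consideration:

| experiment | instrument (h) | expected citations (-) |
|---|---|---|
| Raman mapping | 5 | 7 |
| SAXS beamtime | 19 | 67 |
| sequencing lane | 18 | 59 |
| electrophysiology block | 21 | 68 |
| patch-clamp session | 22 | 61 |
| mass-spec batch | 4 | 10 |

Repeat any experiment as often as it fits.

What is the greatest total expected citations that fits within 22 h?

Ranking by ratio (expected citations/h): SAXS beamtime 3.53, sequencing lane 3.28, electrophysiology block 3.24.
Taking the top-ratio experiments first gives SAXS beamtime for 67 (19 h).
Replace SAXS beamtime with sequencing lane + mass-spec batch: the trade gains 2 net, giving 69 at 22 h.
Every other selection either busts 22 h or fails to beat 69.

69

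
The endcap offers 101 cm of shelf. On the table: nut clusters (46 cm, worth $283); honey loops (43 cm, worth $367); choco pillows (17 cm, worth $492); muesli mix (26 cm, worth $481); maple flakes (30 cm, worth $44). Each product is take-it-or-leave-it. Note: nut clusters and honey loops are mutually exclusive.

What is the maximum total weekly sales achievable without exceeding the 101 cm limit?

1340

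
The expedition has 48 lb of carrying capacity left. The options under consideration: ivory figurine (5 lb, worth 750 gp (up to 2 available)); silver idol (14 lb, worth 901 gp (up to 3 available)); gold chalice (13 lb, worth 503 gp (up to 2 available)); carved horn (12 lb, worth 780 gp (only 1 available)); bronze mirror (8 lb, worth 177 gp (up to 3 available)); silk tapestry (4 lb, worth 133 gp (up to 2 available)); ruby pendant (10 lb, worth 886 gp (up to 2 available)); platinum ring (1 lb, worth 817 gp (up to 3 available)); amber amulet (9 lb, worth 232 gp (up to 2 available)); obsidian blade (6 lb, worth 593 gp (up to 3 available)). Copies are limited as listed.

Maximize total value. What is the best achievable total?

A density-first pass picks 2×ivory figurine + silk tapestry + ruby pendant + 3×platinum ring + 3×obsidian blade — 6749 at 45 lb.
Replace silk tapestry and obsidian blade with ruby pendant: the trade gains 160 net, giving 6909 at 45 lb.
The spare 3 lb is too small for any remaining item, and no exchange beats 6909.

6909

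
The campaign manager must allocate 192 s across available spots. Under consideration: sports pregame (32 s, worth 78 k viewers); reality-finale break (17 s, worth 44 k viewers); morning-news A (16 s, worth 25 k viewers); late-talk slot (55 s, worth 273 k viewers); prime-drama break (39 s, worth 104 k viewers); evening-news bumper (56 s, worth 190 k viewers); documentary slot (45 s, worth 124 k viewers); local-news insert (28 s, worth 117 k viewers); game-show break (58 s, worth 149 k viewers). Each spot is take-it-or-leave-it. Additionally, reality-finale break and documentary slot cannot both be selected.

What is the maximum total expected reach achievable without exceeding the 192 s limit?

704

By expected reach per s: late-talk slot 4.96, local-news insert 4.18, evening-news bumper 3.39, documentary slot 2.76 lead.
Taking late-talk slot + evening-news bumper + documentary slot + local-news insert: 184 s used, 704 in expected reach.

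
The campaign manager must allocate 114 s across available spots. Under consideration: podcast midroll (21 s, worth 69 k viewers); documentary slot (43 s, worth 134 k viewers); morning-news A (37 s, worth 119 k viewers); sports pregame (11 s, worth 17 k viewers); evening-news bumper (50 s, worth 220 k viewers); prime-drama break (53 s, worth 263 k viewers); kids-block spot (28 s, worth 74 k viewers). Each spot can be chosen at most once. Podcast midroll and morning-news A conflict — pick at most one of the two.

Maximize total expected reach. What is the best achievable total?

500

Ranking by ratio (expected reach/s): prime-drama break 4.96, evening-news bumper 4.40, podcast midroll 3.29.
Sports pregame + evening-news bumper + prime-drama break uses 114 of the 114 s and totals 500.
Every other selection either busts 114 s or breaks a pairing rule or fails to beat 500.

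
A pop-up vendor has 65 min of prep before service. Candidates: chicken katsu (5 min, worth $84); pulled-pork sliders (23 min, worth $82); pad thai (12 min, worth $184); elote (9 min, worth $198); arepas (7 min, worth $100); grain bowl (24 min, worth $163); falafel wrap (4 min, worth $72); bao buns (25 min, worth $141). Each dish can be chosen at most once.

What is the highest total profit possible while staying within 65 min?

By profit per min: elote 22.00, falafel wrap 18.00, chicken katsu 16.80, pad thai 15.33 lead.
Best packing: chicken katsu + pad thai + elote + arepas + grain bowl + falafel wrap — 61 min, 801 total.
Runner-up chicken katsu + pad thai + elote + arepas + falafel wrap + bao buns tops out at 779.

801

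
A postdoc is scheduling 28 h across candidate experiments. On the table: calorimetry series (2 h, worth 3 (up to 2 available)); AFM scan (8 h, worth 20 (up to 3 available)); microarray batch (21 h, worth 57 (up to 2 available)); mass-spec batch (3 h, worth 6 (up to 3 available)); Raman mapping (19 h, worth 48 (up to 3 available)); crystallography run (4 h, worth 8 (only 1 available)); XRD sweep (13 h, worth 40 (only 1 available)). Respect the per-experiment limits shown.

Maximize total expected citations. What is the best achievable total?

By expected citations per h: XRD sweep 3.08, microarray batch 2.71, Raman mapping 2.53 lead.
Filling by ratio: AFM scan + 2×mass-spec batch + XRD sweep for 72, with 1 h left unused.
The 3 h tied up in mass-spec batch is better spent on crystallography run — total rises to 74 (28 h).

74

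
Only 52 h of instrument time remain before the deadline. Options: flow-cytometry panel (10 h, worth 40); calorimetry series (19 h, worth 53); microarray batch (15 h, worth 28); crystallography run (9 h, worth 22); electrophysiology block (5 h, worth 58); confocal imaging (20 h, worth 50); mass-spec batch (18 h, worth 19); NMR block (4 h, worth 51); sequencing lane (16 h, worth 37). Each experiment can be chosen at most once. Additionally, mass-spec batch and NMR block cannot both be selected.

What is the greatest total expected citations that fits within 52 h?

224

By expected citations per h: NMR block 12.75, electrophysiology block 11.60, flow-cytometry panel 4.00, calorimetry series 2.79 lead.
Taking flow-cytometry panel + calorimetry series + crystallography run + electrophysiology block + NMR block: 47 h used, 224 in expected citations.
Next best is flow-cytometry panel + crystallography run + electrophysiology block + confocal imaging + NMR block at 221 (48 h) — short by 3.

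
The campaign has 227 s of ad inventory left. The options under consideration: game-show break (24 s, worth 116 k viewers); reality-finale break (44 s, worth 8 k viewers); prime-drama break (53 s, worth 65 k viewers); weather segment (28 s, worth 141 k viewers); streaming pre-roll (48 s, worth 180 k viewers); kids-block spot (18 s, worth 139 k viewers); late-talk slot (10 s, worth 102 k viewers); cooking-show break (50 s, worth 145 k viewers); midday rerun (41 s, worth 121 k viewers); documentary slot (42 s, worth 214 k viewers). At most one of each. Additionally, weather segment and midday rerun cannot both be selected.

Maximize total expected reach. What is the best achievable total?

Game-show break + weather segment + streaming pre-roll + kids-block spot + late-talk slot + cooking-show break + documentary slot uses 220 of the 227 s and totals 1037.
Runner-up game-show break + prime-drama break + weather segment + streaming pre-roll + kids-block spot + late-talk slot + documentary slot tops out at 957.

1037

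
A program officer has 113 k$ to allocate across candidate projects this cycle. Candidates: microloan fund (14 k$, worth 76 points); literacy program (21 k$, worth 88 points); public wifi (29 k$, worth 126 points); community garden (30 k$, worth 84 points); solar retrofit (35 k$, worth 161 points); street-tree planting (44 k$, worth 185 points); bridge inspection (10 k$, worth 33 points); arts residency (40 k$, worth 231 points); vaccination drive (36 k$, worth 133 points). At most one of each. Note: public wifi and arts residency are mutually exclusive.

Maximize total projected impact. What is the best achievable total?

556

Density check — arts residency 5.78, microloan fund 5.43, solar retrofit 4.60, public wifi 4.34 are the best per k$.
Taking microloan fund + literacy program + solar retrofit + arts residency: 110 k$ used, 556 in projected impact.
Next best is microloan fund + literacy program + arts residency + vaccination drive at 528 (111 k$) — short by 28.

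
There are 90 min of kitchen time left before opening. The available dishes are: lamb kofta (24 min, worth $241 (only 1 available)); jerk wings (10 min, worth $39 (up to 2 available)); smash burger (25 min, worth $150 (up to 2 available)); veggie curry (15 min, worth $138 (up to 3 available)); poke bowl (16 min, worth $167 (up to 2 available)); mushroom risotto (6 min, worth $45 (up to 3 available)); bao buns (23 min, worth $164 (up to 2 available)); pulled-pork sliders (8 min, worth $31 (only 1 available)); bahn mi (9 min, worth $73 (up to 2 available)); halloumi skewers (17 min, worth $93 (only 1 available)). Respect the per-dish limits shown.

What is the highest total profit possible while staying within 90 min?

859

Taking the top-ratio dishes first gives lamb kofta + 2×veggie curry + 2×poke bowl for 851 (86 min).
The 15 min tied up in veggie curry is better spent on 2×bahn mi — total rises to 859 (89 min).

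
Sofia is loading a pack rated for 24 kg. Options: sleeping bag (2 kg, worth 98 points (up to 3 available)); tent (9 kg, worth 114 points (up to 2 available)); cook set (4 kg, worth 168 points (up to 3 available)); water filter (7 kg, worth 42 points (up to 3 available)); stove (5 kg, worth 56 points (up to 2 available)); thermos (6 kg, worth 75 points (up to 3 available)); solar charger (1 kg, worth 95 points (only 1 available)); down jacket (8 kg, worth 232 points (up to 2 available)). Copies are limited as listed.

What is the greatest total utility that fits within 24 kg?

957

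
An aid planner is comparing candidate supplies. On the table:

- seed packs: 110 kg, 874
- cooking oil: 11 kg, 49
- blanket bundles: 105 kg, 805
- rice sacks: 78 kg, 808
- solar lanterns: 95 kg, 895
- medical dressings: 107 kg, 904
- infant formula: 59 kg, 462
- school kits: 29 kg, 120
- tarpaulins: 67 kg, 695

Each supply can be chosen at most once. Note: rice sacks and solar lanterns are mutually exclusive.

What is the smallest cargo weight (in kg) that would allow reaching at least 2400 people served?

Need the lightest bundle worth ≥ 2400.
rice sacks + medical dressings + tarpaulins reaches 2407 using 252 kg.
Below 252 kg the best achievable stays under 2400.

252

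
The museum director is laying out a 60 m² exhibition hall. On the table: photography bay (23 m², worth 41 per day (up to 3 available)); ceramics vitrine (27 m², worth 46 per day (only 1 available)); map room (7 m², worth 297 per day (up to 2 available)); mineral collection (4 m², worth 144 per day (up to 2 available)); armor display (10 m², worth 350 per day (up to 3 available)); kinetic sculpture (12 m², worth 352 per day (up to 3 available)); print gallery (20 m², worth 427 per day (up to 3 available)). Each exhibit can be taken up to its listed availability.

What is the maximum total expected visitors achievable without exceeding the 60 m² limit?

2140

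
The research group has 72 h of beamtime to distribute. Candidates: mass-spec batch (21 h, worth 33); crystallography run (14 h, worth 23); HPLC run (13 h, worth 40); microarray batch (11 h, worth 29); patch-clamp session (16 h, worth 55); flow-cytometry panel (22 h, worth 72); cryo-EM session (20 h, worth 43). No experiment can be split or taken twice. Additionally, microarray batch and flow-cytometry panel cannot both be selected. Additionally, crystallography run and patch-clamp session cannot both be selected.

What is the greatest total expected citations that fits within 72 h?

Taking HPLC run + patch-clamp session + flow-cytometry panel + cryo-EM session: 71 h used, 210 in expected citations.
No other feasible combination exceeds 210.

210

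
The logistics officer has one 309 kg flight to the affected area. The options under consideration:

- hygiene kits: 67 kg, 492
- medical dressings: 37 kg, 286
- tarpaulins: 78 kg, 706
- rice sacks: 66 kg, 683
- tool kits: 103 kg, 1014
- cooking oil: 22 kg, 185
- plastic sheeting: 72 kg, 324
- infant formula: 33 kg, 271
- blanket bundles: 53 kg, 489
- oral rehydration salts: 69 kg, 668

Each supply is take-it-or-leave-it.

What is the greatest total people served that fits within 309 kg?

Filling by ratio: rice sacks + tool kits + blanket bundles + oral rehydration salts for 2854, with 18 kg left unused.
Dropping blanket bundles frees 53 kg; slotting in medical dressings + infant formula (70 kg) lifts the total to 2922 at 308 kg.

2922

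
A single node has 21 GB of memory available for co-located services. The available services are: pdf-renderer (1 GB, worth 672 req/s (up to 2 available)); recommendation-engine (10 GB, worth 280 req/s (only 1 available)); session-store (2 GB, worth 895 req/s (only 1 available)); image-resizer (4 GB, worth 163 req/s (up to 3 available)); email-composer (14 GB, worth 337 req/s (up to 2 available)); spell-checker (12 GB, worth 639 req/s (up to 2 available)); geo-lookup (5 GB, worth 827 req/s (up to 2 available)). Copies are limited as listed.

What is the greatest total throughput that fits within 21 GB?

4056

The ratio ordering already packs tightly: 2×pdf-renderer + session-store + image-resizer + 2×geo-lookup, 18 GB, 4056.
That's the maximum — no swap from here does better than 4056.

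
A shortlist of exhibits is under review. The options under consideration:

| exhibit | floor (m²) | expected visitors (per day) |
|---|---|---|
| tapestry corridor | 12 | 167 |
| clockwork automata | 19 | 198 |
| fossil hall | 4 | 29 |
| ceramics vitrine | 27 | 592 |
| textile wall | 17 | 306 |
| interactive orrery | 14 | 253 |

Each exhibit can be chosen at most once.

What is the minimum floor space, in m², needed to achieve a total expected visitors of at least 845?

41

Look for the lowest-floor combination reaching 845.
ceramics vitrine + interactive orrery reaches 845 using 41 m².
Below 41 m² the best achievable stays under 845.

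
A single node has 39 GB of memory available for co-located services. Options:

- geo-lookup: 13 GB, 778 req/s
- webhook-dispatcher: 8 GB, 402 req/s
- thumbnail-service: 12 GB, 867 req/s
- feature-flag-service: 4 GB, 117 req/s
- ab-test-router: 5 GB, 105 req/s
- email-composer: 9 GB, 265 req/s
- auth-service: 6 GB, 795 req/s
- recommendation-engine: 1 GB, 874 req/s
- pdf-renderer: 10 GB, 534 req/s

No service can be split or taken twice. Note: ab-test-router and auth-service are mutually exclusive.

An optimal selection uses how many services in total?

5

Optimal total is 3472.
For example webhook-dispatcher + thumbnail-service + auth-service + recommendation-engine + pdf-renderer achieves it, using 37 GB.
Every optimal selection uses 5 services.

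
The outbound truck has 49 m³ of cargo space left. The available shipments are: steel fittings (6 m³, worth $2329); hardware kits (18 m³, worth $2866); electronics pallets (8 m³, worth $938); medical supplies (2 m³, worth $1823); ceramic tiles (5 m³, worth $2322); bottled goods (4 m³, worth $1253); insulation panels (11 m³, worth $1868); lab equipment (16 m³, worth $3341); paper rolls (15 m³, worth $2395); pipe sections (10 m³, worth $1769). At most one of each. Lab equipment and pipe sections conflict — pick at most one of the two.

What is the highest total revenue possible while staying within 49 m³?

13463

Taking steel fittings + medical supplies + ceramic tiles + bottled goods + lab equipment + paper rolls: 48 m³ used, 13463 in revenue.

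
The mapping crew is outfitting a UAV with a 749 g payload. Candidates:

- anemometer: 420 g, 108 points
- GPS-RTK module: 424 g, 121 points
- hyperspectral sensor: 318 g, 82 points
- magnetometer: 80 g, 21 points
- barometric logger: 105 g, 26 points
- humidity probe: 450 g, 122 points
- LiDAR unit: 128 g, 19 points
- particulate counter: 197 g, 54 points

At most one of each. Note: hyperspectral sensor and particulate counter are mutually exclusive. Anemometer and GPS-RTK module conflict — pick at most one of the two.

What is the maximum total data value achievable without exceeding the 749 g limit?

The ratio heuristic lands on GPS-RTK module + magnetometer + particulate counter (196) but leaves 48 g idle.
Replace magnetometer and particulate counter with hyperspectral sensor: the trade gains 7 net, giving 203 at 742 g.
That's the maximum — no feasible swap from here does better than 203.

203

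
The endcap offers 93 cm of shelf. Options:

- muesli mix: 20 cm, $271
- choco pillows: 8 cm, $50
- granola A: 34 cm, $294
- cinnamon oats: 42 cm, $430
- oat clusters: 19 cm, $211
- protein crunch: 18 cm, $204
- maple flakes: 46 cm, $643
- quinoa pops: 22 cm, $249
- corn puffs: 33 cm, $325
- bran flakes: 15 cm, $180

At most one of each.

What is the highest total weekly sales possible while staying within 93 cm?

Ranking by ratio (weekly sales/cm): maple flakes 13.98, muesli mix 13.55, bran flakes 12.00.
The ratio heuristic lands on muesli mix + choco pillows + maple flakes + bran flakes (1144) but leaves 4 cm idle.
Replace bran flakes with oat clusters: the trade gains 31 net, giving 1175 at 93 cm.
No other feasible combination exceeds 1175.

1175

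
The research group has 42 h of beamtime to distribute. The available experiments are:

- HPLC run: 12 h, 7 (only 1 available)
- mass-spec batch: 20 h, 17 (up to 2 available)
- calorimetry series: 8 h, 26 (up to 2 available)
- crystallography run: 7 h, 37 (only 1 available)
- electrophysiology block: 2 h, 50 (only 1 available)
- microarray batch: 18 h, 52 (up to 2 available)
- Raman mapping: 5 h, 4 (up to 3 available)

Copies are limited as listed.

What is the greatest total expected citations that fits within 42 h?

169

Ranking by ratio (expected citations/h): electrophysiology block 25.00, crystallography run 5.29, calorimetry series 3.25.
Taking the top-ratio experiments first gives 2×calorimetry series + crystallography run + electrophysiology block + 3×Raman mapping for 151 (40 h).
The 18 h tied up in calorimetry series and 2×Raman mapping is better spent on microarray batch — total rises to 169 (40 h).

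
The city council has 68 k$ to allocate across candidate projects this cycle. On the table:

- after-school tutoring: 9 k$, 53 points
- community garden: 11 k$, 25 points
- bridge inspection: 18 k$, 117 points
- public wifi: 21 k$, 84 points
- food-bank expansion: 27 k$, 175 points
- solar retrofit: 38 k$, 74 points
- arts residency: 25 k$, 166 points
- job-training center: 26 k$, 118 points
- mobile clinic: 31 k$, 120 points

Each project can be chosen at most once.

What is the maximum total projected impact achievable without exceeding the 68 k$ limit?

394

Taking the top-ratio projects first gives after-school tutoring + community garden + bridge inspection + arts residency for 361 (63 k$).
The 29 k$ tied up in community garden and bridge inspection is better spent on food-bank expansion — total rises to 394 (61 k$).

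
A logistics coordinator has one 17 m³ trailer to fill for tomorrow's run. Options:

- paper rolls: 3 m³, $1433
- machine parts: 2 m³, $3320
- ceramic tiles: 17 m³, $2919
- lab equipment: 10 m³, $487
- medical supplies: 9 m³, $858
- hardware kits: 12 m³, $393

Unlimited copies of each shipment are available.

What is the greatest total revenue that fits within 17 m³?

26560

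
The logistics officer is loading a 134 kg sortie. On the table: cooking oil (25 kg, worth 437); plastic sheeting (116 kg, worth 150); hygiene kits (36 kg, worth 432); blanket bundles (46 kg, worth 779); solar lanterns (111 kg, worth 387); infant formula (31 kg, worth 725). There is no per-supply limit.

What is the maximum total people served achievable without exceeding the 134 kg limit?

2900

Ranking by ratio (people served/kg): infant formula 23.39, cooking oil 17.48, blanket bundles 16.93.
4×infant formula uses 124 of the 134 kg and totals 2900.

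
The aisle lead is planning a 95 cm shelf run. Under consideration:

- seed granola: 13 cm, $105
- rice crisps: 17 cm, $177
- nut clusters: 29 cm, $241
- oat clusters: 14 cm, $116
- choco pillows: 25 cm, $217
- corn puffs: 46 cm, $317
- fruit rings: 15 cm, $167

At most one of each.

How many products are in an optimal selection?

5

Optimal total is 806.
One optimal bundle: seed granola + rice crisps + nut clusters + oat clusters + fruit rings (88 cm).
Any selection reaching 806 contains exactly 5 products.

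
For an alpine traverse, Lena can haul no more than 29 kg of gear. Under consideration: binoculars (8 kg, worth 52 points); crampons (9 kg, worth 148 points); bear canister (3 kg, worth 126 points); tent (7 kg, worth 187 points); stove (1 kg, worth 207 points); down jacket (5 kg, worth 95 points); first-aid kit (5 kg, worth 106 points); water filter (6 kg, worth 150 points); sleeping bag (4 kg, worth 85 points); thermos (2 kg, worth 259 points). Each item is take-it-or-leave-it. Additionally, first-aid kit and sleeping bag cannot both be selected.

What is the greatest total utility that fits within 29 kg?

1130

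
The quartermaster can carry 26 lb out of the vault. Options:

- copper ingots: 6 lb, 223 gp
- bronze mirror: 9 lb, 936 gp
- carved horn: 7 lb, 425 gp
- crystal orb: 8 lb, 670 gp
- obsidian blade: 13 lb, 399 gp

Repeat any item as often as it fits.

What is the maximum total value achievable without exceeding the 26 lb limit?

2542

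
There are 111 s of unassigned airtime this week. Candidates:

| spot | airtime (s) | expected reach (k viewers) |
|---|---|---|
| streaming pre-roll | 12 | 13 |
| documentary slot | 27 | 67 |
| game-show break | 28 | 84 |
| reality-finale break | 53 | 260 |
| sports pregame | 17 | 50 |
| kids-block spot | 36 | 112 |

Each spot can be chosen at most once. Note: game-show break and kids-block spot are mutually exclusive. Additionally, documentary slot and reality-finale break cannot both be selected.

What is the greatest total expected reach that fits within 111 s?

422

Taking reality-finale break + sports pregame + kids-block spot: 106 s used, 422 in expected reach.
The spare 5 s is too small for any remaining spot, and no feasible exchange beats 422.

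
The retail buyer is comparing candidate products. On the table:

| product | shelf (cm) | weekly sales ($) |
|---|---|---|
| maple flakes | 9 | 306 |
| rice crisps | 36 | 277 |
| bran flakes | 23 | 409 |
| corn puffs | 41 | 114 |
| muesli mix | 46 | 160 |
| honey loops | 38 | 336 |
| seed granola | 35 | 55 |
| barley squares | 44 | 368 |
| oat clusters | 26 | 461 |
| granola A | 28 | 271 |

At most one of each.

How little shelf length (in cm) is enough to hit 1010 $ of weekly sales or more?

58

Need the lightest bundle worth ≥ 1010.
Taking maple flakes + bran flakes + oat clusters gives 1176 (≥ 1010) for 58 cm.
No combination under 58 cm hits 1010.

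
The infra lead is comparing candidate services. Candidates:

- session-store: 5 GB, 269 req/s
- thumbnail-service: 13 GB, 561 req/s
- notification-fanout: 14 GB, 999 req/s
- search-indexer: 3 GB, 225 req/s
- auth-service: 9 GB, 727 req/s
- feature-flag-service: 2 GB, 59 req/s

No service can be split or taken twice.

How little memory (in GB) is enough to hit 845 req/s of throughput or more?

12

Look for the lowest-memory combination reaching 845.
search-indexer + auth-service reaches 952 using 12 GB.
Any bundle with less than 12 GB falls short of 845.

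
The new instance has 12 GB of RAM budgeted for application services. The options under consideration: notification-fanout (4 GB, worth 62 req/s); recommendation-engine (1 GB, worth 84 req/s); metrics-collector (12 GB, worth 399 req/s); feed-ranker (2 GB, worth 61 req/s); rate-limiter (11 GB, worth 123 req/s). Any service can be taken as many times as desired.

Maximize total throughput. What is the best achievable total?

1008

Best packing: 12×recommendation-engine — 12 GB, 1008 total.
That's the maximum — no swap from here does better than 1008.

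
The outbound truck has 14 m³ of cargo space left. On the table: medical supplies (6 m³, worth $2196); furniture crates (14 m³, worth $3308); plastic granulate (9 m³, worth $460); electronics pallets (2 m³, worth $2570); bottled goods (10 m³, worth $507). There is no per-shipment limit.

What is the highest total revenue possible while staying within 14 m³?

17990

Ranking by ratio (revenue/m³): electronics pallets 1285.00, medical supplies 366.00, furniture crates 236.29, plastic granulate 51.11.
Taking 7×electronics pallets: 14 m³ used, 17990 in revenue.
No other feasible combination exceeds 17990.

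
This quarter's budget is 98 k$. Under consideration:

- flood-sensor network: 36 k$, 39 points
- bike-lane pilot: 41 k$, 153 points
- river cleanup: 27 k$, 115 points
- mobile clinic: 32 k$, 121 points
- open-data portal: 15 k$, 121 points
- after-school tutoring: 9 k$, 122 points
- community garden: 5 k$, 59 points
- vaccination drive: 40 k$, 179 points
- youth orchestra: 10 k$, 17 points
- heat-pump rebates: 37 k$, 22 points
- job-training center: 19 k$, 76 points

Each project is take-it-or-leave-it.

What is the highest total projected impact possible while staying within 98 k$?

Density check — after-school tutoring 13.56, community garden 11.80, open-data portal 8.07 are the best per k$.
River cleanup + open-data portal + after-school tutoring + community garden + vaccination drive uses 96 of the 98 k$ and totals 596.
Next best is open-data portal + after-school tutoring + community garden + vaccination drive + youth orchestra + job-training center at 574 (98 k$) — short by 22.

596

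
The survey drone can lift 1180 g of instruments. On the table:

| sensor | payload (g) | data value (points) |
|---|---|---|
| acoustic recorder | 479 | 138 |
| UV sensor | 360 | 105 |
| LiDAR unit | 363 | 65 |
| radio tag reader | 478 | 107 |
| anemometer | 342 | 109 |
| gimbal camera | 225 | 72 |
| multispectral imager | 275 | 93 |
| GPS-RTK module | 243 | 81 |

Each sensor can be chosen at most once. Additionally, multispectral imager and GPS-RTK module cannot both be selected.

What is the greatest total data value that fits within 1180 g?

367

UV sensor + anemometer + gimbal camera + GPS-RTK module uses 1170 of the 1180 g and totals 367.
Next best is acoustic recorder + anemometer + multispectral imager at 340 (1096 g) — short by 27.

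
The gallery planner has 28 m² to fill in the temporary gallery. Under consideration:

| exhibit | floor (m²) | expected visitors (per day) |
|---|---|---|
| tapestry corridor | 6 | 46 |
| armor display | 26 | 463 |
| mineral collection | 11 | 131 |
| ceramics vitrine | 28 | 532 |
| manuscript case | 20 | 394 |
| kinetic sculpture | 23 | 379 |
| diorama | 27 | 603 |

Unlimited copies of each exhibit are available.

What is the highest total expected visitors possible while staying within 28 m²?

The ratio ordering already packs tightly: diorama, 27 m², 603.
Nothing else within 28 m² beats 603.

603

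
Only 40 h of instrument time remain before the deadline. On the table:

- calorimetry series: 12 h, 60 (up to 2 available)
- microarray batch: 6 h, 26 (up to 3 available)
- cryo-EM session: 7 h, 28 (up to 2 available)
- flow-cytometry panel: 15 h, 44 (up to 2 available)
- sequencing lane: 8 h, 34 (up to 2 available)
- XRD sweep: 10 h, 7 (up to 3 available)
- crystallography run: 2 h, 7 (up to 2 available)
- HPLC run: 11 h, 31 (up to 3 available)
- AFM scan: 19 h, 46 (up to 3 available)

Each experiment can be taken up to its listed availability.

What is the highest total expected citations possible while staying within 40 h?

Greedy by ratio would take 2×calorimetry series + 2×microarray batch + 2×crystallography run: 40 h used, total 186.
The 16 h tied up in 2×microarray batch and 2×crystallography run is better spent on 2×sequencing lane — total rises to 188 (40 h).
Nothing else within 40 h beats 188.

188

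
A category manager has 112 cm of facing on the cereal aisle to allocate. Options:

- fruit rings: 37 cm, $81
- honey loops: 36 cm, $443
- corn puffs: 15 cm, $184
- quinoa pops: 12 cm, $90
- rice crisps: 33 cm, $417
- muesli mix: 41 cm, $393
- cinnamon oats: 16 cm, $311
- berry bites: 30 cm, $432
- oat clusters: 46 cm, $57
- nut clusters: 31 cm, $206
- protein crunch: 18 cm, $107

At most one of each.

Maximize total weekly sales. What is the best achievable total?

1460

Taking the top-ratio products first gives corn puffs + quinoa pops + rice crisps + cinnamon oats + berry bites for 1434 (106 cm).
Dropping rice crisps frees 33 cm; slotting in honey loops (36 cm) lifts the total to 1460 at 109 cm.
That's the maximum — no swap from here does better than 1460.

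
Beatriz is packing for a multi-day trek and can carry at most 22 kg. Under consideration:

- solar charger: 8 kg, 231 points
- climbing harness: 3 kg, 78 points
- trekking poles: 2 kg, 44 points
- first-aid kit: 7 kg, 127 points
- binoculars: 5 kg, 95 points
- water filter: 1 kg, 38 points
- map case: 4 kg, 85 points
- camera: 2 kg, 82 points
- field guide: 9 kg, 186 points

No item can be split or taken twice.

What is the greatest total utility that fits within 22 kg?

581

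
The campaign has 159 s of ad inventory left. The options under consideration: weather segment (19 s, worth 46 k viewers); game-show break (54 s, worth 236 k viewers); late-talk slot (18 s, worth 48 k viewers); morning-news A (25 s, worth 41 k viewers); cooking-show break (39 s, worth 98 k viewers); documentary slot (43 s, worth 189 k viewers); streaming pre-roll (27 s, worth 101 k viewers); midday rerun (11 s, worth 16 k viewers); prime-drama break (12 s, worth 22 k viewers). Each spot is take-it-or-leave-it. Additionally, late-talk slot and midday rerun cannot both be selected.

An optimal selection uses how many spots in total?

5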